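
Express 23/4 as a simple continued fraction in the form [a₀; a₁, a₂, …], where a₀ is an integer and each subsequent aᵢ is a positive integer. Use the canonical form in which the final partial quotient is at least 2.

Apply division with remainder until the remainder is 0:
23 = 5·4 + 3, so a_0 = 5
4 = 1·3 + 1, so a_1 = 1
3 = 3·1 + 0, so a_2 = 3

[5; 1, 3]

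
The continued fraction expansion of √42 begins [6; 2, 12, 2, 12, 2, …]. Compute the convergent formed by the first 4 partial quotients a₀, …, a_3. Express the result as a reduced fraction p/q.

Collapse the nested fraction from the inside out:
Start with 2.
12 + 1/(2/1) = 12 + 1/2 = 25/2
2 + 1/(25/2) = 2 + 2/25 = 52/25
6 + 1/(52/25) = 6 + 25/52 = 337/52

337/52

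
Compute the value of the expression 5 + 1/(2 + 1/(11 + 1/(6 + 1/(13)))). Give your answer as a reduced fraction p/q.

Compute successive convergents:
a_0 = 5: 5/1
a_1 = 2: 11/2
a_2 = 11: 126/23
a_3 = 6: 767/140
a_4 = 13: 10097/1843

10097/1843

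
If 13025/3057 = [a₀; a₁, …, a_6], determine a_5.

1

13025 ÷ 3057 → quotient 4, remainder 797
3057 ÷ 797 → quotient 3, remainder 666
797 ÷ 666 → quotient 1, remainder 131
666 ÷ 131 → quotient 5, remainder 11
131 ÷ 11 → quotient 11, remainder 10
11 ÷ 10 → quotient 1, remainder 1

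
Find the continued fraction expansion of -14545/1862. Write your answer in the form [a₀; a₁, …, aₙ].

-14545 = -8·1862 + 351, so a_0 = -8
1862 = 5·351 + 107, so a_1 = 5
351 = 3·107 + 30, so a_2 = 3
107 = 3·30 + 17, so a_3 = 3
30 = 1·17 + 13, so a_4 = 1
17 = 1·13 + 4, so a_5 = 1
13 = 3·4 + 1, so a_6 = 3
4 = 4·1 + 0, so a_7 = 4

[-8; 5, 3, 3, 1, 1, 3, 4]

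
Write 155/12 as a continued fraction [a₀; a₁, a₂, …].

Apply division with remainder until the remainder is 0:
155 ÷ 12 → quotient 12, remainder 11
12 ÷ 11 → quotient 1, remainder 1
11 ÷ 1 → quotient 11, remainder 0

[12; 1, 11]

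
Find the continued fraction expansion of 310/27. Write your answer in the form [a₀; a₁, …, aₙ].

[11; 2, 13]

Repeatedly divide and take the remainder:
⌊310/27⌋ = 11, remainder 13
⌊27/13⌋ = 2, remainder 1
⌊13/1⌋ = 13, remainder 0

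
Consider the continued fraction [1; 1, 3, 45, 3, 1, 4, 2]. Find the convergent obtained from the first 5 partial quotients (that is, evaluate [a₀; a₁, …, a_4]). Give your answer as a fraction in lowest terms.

958/547

a_0 = 1: 1/1
a_1 = 1: 2/1
a_2 = 3: 7/4
a_3 = 45: 317/181
a_4 = 3: 958/547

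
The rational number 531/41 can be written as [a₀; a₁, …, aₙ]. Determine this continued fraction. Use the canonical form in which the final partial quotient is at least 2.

531 ÷ 41 → quotient 12, remainder 39
41 ÷ 39 → quotient 1, remainder 2
39 ÷ 2 → quotient 19, remainder 1
2 ÷ 1 → quotient 2, remainder 0

[12; 1, 19, 2]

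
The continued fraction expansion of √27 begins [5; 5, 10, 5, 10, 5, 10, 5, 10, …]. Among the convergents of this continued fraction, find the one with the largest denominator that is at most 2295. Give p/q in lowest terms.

1351/260

List convergents until the denominator exceeds the bound:
a_0 = 5: 5/1  (≤ bound)
a_1 = 5: 26/5  (≤ bound)
a_2 = 10: 265/51  (≤ bound)
a_3 = 5: 1351/260  (≤ bound)
a_4 = 10: 13775/2651  (> 2295, stop)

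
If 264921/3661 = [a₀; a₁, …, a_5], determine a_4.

Repeatedly divide and take the remainder:
264921 = 72·3661 + 1329, so a_0 = 72
3661 = 2·1329 + 1003, so a_1 = 2
1329 = 1·1003 + 326, so a_2 = 1
1003 = 3·326 + 25, so a_3 = 3
326 = 13·25 + 1, so a_4 = 13

13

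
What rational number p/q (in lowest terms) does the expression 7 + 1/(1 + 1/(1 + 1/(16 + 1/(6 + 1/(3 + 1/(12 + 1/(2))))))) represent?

121931/16225

Collapse the nested fraction from the inside out:
Start with 2.
12 + 1/(2/1) = 12 + 1/2 = 25/2
3 + 1/(25/2) = 3 + 2/25 = 77/25
6 + 1/(77/25) = 6 + 25/77 = 487/77
16 + 1/(487/77) = 16 + 77/487 = 7869/487
1 + 1/(7869/487) = 1 + 487/7869 = 8356/7869
1 + 1/(8356/7869) = 1 + 7869/8356 = 16225/8356
7 + 1/(16225/8356) = 7 + 8356/16225 = 121931/16225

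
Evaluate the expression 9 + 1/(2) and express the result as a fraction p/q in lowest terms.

Start with 2.
9 + 1/(2/1) = 9 + 1/2 = 19/2

19/2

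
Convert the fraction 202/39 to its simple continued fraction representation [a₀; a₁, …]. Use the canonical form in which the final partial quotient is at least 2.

[5; 5, 1, 1, 3]

Run the Euclidean algorithm, recording each quotient:
202 = 5·39 + 7, so a_0 = 5
39 = 5·7 + 4, so a_1 = 5
7 = 1·4 + 3, so a_2 = 1
4 = 1·3 + 1, so a_3 = 1
3 = 3·1 + 0, so a_4 = 3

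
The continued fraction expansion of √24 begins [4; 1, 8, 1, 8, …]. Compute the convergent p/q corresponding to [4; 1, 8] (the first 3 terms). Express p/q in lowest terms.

Collapse the nested fraction from the inside out:
Start with 8.
1 + 1/(8/1) = 1 + 1/8 = 9/8
4 + 1/(9/8) = 4 + 8/9 = 44/9

44/9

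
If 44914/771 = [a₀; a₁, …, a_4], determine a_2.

1

Apply division with remainder until the remainder is 0:
44914 = 58·771 + 196, so a_0 = 58
771 = 3·196 + 183, so a_1 = 3
196 = 1·183 + 13, so a_2 = 1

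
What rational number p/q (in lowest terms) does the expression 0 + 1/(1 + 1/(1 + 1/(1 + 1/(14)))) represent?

Compute successive convergents:
a_0 = 0: 0/1
a_1 = 1: 1/1
a_2 = 1: 1/2
a_3 = 1: 2/3
a_4 = 14: 29/44

29/44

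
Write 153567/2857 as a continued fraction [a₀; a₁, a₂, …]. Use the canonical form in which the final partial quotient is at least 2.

Apply division with remainder until the remainder is 0:
153567 ÷ 2857 → quotient 53, remainder 2146
2857 ÷ 2146 → quotient 1, remainder 711
2146 ÷ 711 → quotient 3, remainder 13
711 ÷ 13 → quotient 54, remainder 9
13 ÷ 9 → quotient 1, remainder 4
9 ÷ 4 → quotient 2, remainder 1
4 ÷ 1 → quotient 4, remainder 0

[53; 1, 3, 54, 1, 2, 4]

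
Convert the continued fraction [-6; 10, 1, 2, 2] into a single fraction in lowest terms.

-443/75

Start with 2.
2 + 1/(2/1) = 2 + 1/2 = 5/2
1 + 1/(5/2) = 1 + 2/5 = 7/5
10 + 1/(7/5) = 10 + 5/7 = 75/7
-6 + 1/(75/7) = -6 + 7/75 = -443/75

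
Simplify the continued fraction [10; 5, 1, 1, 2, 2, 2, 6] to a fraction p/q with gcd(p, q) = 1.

Compute successive convergents:
a_0 = 10: 10/1
a_1 = 5: 51/5
a_2 = 1: 61/6
a_3 = 1: 112/11
a_4 = 2: 285/28
a_5 = 2: 682/67
a_6 = 2: 1649/162
a_7 = 6: 10576/1039

10576/1039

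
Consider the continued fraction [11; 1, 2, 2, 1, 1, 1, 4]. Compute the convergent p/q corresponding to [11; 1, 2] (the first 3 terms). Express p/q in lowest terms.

35/3

a_0 = 11: 11/1
a_1 = 1: 12/1
a_2 = 2: 35/3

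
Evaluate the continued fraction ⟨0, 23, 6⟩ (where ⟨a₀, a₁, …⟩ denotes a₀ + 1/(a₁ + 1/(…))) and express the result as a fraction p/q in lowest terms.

6/139

Start with 6.
23 + 1/(6/1) = 23 + 1/6 = 139/6
0 + 1/(139/6) = 0 + 6/139 = 6/139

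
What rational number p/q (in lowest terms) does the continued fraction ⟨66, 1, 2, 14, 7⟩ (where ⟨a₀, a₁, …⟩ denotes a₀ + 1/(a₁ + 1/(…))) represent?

Start with 7.
14 + 1/(7/1) = 14 + 1/7 = 99/7
2 + 1/(99/7) = 2 + 7/99 = 205/99
1 + 1/(205/99) = 1 + 99/205 = 304/205
66 + 1/(304/205) = 66 + 205/304 = 20269/304

20269/304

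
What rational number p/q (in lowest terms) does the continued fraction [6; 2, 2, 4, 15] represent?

2147/335

Use the convergent recurrence hₖ = aₖ·hₖ₋₁ + hₖ₋₂ (and likewise for the denominators kₖ):
a_0 = 6: 6/1
a_1 = 2: 13/2
a_2 = 2: 32/5
a_3 = 4: 141/22
a_4 = 15: 2147/335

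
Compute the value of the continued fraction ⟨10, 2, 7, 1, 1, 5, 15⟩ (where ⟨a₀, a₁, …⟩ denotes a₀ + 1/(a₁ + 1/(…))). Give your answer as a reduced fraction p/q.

a_0 = 10: 10/1
a_1 = 2: 21/2
a_2 = 7: 157/15
a_3 = 1: 178/17
a_4 = 1: 335/32
a_5 = 5: 1853/177
a_6 = 15: 28130/2687

28130/2687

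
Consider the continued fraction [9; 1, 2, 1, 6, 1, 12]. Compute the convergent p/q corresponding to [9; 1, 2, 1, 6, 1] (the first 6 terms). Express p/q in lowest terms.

302/31

a_0 = 9: 9/1
a_1 = 1: 10/1
a_2 = 2: 29/3
a_3 = 1: 39/4
a_4 = 6: 263/27
a_5 = 1: 302/31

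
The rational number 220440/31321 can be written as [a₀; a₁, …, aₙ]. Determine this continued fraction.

[7; 26, 3, 1, 14, 1, 18]

220440 = 7·31321 + 1193, so a_0 = 7
31321 = 26·1193 + 303, so a_1 = 26
1193 = 3·303 + 284, so a_2 = 3
303 = 1·284 + 19, so a_3 = 1
284 = 14·19 + 18, so a_4 = 14
19 = 1·18 + 1, so a_5 = 1
18 = 18·1 + 0, so a_6 = 18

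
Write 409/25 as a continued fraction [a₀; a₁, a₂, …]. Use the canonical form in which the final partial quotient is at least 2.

[16; 2, 1, 3, 2]

Apply division with remainder until the remainder is 0:
409 = 16·25 + 9, so a_0 = 16
25 = 2·9 + 7, so a_1 = 2
9 = 1·7 + 2, so a_2 = 1
7 = 3·2 + 1, so a_3 = 3
2 = 2·1 + 0, so a_4 = 2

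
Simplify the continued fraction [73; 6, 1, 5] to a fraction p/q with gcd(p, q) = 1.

Use the convergent recurrence hₖ = aₖ·hₖ₋₁ + hₖ₋₂ (and likewise for the denominators kₖ):
a_0 = 73: 73/1
a_1 = 6: 439/6
a_2 = 1: 512/7
a_3 = 5: 2999/41

2999/41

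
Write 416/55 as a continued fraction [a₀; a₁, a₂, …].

[7; 1, 1, 3, 2, 3]

416 ÷ 55 → quotient 7, remainder 31
55 ÷ 31 → quotient 1, remainder 24
31 ÷ 24 → quotient 1, remainder 7
24 ÷ 7 → quotient 3, remainder 3
7 ÷ 3 → quotient 2, remainder 1
3 ÷ 1 → quotient 3, remainder 0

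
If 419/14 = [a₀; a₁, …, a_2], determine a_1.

1

419 ÷ 14 → quotient 29, remainder 13
14 ÷ 13 → quotient 1, remainder 1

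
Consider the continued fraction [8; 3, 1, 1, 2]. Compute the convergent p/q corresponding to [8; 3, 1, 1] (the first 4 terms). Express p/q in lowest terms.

Start with 1.
1 + 1/(1/1) = 1 + 1/1 = 2/1
3 + 1/(2/1) = 3 + 1/2 = 7/2
8 + 1/(7/2) = 8 + 2/7 = 58/7

58/7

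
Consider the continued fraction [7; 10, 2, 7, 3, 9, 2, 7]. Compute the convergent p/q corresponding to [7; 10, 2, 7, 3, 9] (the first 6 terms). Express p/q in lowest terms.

32533/4585

Build up convergents one term at a time:
a_0 = 7: 7/1
a_1 = 10: 71/10
a_2 = 2: 149/21
a_3 = 7: 1114/157
a_4 = 3: 3491/492
a_5 = 9: 32533/4585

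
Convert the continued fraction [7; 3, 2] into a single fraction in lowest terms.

51/7

Start with 2.
3 + 1/(2/1) = 3 + 1/2 = 7/2
7 + 1/(7/2) = 7 + 2/7 = 51/7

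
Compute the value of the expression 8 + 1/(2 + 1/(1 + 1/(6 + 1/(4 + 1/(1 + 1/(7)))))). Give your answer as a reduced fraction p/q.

Compute successive convergents:
a_0 = 8: 8/1
a_1 = 2: 17/2
a_2 = 1: 25/3
a_3 = 6: 167/20
a_4 = 4: 693/83
a_5 = 1: 860/103
a_6 = 7: 6713/804

6713/804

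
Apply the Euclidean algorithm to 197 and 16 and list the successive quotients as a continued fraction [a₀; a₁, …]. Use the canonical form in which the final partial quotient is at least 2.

197 ÷ 16 → quotient 12, remainder 5
16 ÷ 5 → quotient 3, remainder 1
5 ÷ 1 → quotient 5, remainder 0

[12; 3, 5]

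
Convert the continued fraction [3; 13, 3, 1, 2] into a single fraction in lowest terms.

Starting at the tail and folding back:
Start with 2.
1 + 1/(2/1) = 1 + 1/2 = 3/2
3 + 1/(3/2) = 3 + 2/3 = 11/3
13 + 1/(11/3) = 13 + 3/11 = 146/11
3 + 1/(146/11) = 3 + 11/146 = 449/146

449/146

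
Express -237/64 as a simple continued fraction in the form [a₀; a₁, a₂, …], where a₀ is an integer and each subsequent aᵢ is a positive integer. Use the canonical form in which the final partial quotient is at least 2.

[-4; 3, 2, 1, 2, 2]

-237 = -4·64 + 19, so a_0 = -4
64 = 3·19 + 7, so a_1 = 3
19 = 2·7 + 5, so a_2 = 2
7 = 1·5 + 2, so a_3 = 1
5 = 2·2 + 1, so a_4 = 2
2 = 2·1 + 0, so a_5 = 2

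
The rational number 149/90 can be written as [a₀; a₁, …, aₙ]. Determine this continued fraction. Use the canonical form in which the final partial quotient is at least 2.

[1; 1, 1, 1, 9, 3]

Repeatedly divide and take the remainder:
149 = 1·90 + 59, so a_0 = 1
90 = 1·59 + 31, so a_1 = 1
59 = 1·31 + 28, so a_2 = 1
31 = 1·28 + 3, so a_3 = 1
28 = 9·3 + 1, so a_4 = 9
3 = 3·1 + 0, so a_5 = 3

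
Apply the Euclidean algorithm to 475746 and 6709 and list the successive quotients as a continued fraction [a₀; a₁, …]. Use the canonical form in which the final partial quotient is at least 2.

Apply division with remainder until the remainder is 0:
⌊475746/6709⌋ = 70, remainder 6116
⌊6709/6116⌋ = 1, remainder 593
⌊6116/593⌋ = 10, remainder 186
⌊593/186⌋ = 3, remainder 35
⌊186/35⌋ = 5, remainder 11
⌊35/11⌋ = 3, remainder 2
⌊11/2⌋ = 5, remainder 1
⌊2/1⌋ = 2, remainder 0

[70; 1, 10, 3, 5, 3, 5, 2]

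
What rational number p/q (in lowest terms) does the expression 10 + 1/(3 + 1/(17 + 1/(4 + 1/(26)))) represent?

57191/5538

a_0 = 10: 10/1
a_1 = 3: 31/3
a_2 = 17: 537/52
a_3 = 4: 2179/211
a_4 = 26: 57191/5538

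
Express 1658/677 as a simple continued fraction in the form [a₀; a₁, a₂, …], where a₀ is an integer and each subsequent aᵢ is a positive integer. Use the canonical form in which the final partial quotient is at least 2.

[2; 2, 4, 2, 2, 6, 2]

Repeatedly divide and take the remainder:
1658 ÷ 677 → quotient 2, remainder 304
677 ÷ 304 → quotient 2, remainder 69
304 ÷ 69 → quotient 4, remainder 28
69 ÷ 28 → quotient 2, remainder 13
28 ÷ 13 → quotient 2, remainder 2
13 ÷ 2 → quotient 6, remainder 1
2 ÷ 1 → quotient 2, remainder 0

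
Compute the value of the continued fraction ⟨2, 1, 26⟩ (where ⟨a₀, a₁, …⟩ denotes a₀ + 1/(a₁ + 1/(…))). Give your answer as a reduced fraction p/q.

Start with 26.
1 + 1/(26/1) = 1 + 1/26 = 27/26
2 + 1/(27/26) = 2 + 26/27 = 80/27

80/27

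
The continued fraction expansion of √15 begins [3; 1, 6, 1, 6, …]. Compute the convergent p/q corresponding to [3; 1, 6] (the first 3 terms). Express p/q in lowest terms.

27/7

a_0 = 3: 3/1
a_1 = 1: 4/1
a_2 = 6: 27/7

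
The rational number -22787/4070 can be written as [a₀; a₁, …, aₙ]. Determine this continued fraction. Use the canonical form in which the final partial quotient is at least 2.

-22787 ÷ 4070 → quotient -6, remainder 1633
4070 ÷ 1633 → quotient 2, remainder 804
1633 ÷ 804 → quotient 2, remainder 25
804 ÷ 25 → quotient 32, remainder 4
25 ÷ 4 → quotient 6, remainder 1
4 ÷ 1 → quotient 4, remainder 0

[-6; 2, 2, 32, 6, 4]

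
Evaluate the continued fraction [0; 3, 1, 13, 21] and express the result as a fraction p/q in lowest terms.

Build up convergents one term at a time:
a_0 = 0: 0/1
a_1 = 3: 1/3
a_2 = 1: 1/4
a_3 = 13: 14/55
a_4 = 21: 295/1159

295/1159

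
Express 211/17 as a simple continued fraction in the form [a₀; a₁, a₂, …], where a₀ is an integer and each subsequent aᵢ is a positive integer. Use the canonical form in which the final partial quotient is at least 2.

[12; 2, 2, 3]

Repeatedly divide and take the remainder:
⌊211/17⌋ = 12, remainder 7
⌊17/7⌋ = 2, remainder 3
⌊7/3⌋ = 2, remainder 1
⌊3/1⌋ = 3, remainder 0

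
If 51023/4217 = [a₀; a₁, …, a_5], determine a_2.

51023 ÷ 4217 → quotient 12, remainder 419
4217 ÷ 419 → quotient 10, remainder 27
419 ÷ 27 → quotient 15, remainder 14

15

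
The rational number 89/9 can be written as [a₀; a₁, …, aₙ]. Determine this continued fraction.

89 ÷ 9 → quotient 9, remainder 8
9 ÷ 8 → quotient 1, remainder 1
8 ÷ 1 → quotient 8, remainder 0

[9; 1, 8]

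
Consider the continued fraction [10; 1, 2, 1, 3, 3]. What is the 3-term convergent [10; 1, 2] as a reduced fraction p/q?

32/3

Start with 2.
1 + 1/(2/1) = 1 + 1/2 = 3/2
10 + 1/(3/2) = 10 + 2/3 = 32/3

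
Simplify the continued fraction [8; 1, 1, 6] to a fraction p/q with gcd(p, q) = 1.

Start with 6.
1 + 1/(6/1) = 1 + 1/6 = 7/6
1 + 1/(7/6) = 1 + 6/7 = 13/7
8 + 1/(13/7) = 8 + 7/13 = 111/13

111/13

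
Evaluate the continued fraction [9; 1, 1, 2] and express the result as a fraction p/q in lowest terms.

Start with 2.
1 + 1/(2/1) = 1 + 1/2 = 3/2
1 + 1/(3/2) = 1 + 2/3 = 5/3
9 + 1/(5/3) = 9 + 3/5 = 48/5

48/5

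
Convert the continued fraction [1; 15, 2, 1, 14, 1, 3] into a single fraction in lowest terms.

Start with 3.
1 + 1/(3/1) = 1 + 1/3 = 4/3
14 + 1/(4/3) = 14 + 3/4 = 59/4
1 + 1/(59/4) = 1 + 4/59 = 63/59
2 + 1/(63/59) = 2 + 59/63 = 185/63
15 + 1/(185/63) = 15 + 63/185 = 2838/185
1 + 1/(2838/185) = 1 + 185/2838 = 3023/2838

3023/2838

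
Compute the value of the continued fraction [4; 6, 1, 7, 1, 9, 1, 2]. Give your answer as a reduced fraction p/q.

Use the convergent recurrence hₖ = aₖ·hₖ₋₁ + hₖ₋₂ (and likewise for the denominators kₖ):
a_0 = 4: 4/1
a_1 = 6: 25/6
a_2 = 1: 29/7
a_3 = 7: 228/55
a_4 = 1: 257/62
a_5 = 9: 2541/613
a_6 = 1: 2798/675
a_7 = 2: 8137/1963

8137/1963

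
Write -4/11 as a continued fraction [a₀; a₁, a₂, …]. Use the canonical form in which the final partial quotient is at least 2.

[-1; 1, 1, 1, 3]

Apply division with remainder until the remainder is 0:
-4 = -1·11 + 7, so a_0 = -1
11 = 1·7 + 4, so a_1 = 1
7 = 1·4 + 3, so a_2 = 1
4 = 1·3 + 1, so a_3 = 1
3 = 3·1 + 0, so a_4 = 3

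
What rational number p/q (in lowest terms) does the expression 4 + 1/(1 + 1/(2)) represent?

Compute successive convergents:
a_0 = 4: 4/1
a_1 = 1: 5/1
a_2 = 2: 14/3

14/3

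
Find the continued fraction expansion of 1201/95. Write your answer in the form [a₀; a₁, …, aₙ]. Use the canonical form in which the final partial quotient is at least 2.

[12; 1, 1, 1, 3, 1, 6]

1201 ÷ 95 → quotient 12, remainder 61
95 ÷ 61 → quotient 1, remainder 34
61 ÷ 34 → quotient 1, remainder 27
34 ÷ 27 → quotient 1, remainder 7
27 ÷ 7 → quotient 3, remainder 6
7 ÷ 6 → quotient 1, remainder 1
6 ÷ 1 → quotient 6, remainder 0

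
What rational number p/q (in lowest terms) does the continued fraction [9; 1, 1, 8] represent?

a_0 = 9: 9/1
a_1 = 1: 10/1
a_2 = 1: 19/2
a_3 = 8: 162/17

162/17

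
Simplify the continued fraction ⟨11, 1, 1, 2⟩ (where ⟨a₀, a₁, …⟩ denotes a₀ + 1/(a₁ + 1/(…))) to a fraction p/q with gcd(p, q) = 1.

58/5

Start with 2.
1 + 1/(2/1) = 1 + 1/2 = 3/2
1 + 1/(3/2) = 1 + 2/3 = 5/3
11 + 1/(5/3) = 11 + 3/5 = 58/5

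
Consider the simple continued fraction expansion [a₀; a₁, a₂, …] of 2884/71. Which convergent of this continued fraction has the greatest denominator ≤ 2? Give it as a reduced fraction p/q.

81/2

List convergents until the denominator exceeds the bound:
a_0 = 40: 40/1  (≤ bound)
a_1 = 1: 41/1  (≤ bound)
a_2 = 1: 81/2  (≤ bound)
a_3 = 1: 122/3  (> 2, stop)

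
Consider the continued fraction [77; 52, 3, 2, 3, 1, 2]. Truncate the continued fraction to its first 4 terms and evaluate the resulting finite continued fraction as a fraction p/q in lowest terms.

Start with 2.
3 + 1/(2/1) = 3 + 1/2 = 7/2
52 + 1/(7/2) = 52 + 2/7 = 366/7
77 + 1/(366/7) = 77 + 7/366 = 28189/366

28189/366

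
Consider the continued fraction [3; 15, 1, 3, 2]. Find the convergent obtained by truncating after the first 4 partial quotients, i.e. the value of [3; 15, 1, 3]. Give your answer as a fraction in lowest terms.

Start with 3.
1 + 1/(3/1) = 1 + 1/3 = 4/3
15 + 1/(4/3) = 15 + 3/4 = 63/4
3 + 1/(63/4) = 3 + 4/63 = 193/63

193/63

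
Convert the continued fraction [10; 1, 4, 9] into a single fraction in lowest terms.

497/46

Starting at the tail and folding back:
Start with 9.
4 + 1/(9/1) = 4 + 1/9 = 37/9
1 + 1/(37/9) = 1 + 9/37 = 46/37
10 + 1/(46/37) = 10 + 37/46 = 497/46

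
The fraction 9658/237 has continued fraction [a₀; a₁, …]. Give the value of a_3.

59

9658 = 40·237 + 178, so a_0 = 40
237 = 1·178 + 59, so a_1 = 1
178 = 3·59 + 1, so a_2 = 3
59 = 59·1 + 0, so a_3 = 59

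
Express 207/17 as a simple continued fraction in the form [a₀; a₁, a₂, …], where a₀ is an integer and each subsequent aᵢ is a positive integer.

207 ÷ 17 → quotient 12, remainder 3
17 ÷ 3 → quotient 5, remainder 2
3 ÷ 2 → quotient 1, remainder 1
2 ÷ 1 → quotient 2, remainder 0

[12; 5, 1, 2]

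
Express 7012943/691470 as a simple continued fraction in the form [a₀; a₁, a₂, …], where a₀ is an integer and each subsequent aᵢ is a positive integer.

⌊7012943/691470⌋ = 10, remainder 98243
⌊691470/98243⌋ = 7, remainder 3769
⌊98243/3769⌋ = 26, remainder 249
⌊3769/249⌋ = 15, remainder 34
⌊249/34⌋ = 7, remainder 11
⌊34/11⌋ = 3, remainder 1
⌊11/1⌋ = 11, remainder 0

[10; 7, 26, 15, 7, 3, 11]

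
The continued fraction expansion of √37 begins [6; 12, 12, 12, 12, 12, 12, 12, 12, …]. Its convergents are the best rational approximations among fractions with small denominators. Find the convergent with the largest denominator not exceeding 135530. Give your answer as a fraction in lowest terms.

128766/21169

a_0 = 6: 6/1  (≤ bound)
a_1 = 12: 73/12  (≤ bound)
a_2 = 12: 882/145  (≤ bound)
a_3 = 12: 10657/1752  (≤ bound)
a_4 = 12: 128766/21169  (≤ bound)
a_5 = 12: 1555849/255780  (> 135530, stop)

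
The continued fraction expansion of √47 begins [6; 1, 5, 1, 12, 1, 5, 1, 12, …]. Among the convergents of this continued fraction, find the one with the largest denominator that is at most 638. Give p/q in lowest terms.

3942/575

a_0 = 6: 6/1  (≤ bound)
a_1 = 1: 7/1  (≤ bound)
a_2 = 5: 41/6  (≤ bound)
a_3 = 1: 48/7  (≤ bound)
a_4 = 12: 617/90  (≤ bound)
a_5 = 1: 665/97  (≤ bound)
a_6 = 5: 3942/575  (≤ bound)
a_7 = 1: 4607/672  (> 638, stop)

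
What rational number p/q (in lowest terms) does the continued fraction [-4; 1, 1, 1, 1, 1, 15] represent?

Collapse the nested fraction from the inside out:
Start with 15.
1 + 1/(15/1) = 1 + 1/15 = 16/15
1 + 1/(16/15) = 1 + 15/16 = 31/16
1 + 1/(31/16) = 1 + 16/31 = 47/31
1 + 1/(47/31) = 1 + 31/47 = 78/47
1 + 1/(78/47) = 1 + 47/78 = 125/78
-4 + 1/(125/78) = -4 + 78/125 = -422/125

-422/125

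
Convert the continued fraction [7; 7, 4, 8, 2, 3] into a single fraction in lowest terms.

Start with 3.
2 + 1/(3/1) = 2 + 1/3 = 7/3
8 + 1/(7/3) = 8 + 3/7 = 59/7
4 + 1/(59/7) = 4 + 7/59 = 243/59
7 + 1/(243/59) = 7 + 59/243 = 1760/243
7 + 1/(1760/243) = 7 + 243/1760 = 12563/1760

12563/1760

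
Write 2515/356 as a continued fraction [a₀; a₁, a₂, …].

[7; 15, 2, 11]

⌊2515/356⌋ = 7, remainder 23
⌊356/23⌋ = 15, remainder 11
⌊23/11⌋ = 2, remainder 1
⌊11/1⌋ = 11, remainder 0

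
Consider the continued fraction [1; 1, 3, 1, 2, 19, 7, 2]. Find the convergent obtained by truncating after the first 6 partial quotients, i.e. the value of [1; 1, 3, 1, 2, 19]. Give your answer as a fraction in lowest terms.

Use the convergent recurrence hₖ = aₖ·hₖ₋₁ + hₖ₋₂ (and likewise for the denominators kₖ):
a_0 = 1: 1/1
a_1 = 1: 2/1
a_2 = 3: 7/4
a_3 = 1: 9/5
a_4 = 2: 25/14
a_5 = 19: 484/271

484/271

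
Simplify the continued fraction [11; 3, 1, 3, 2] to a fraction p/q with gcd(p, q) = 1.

Compute successive convergents:
a_0 = 11: 11/1
a_1 = 3: 34/3
a_2 = 1: 45/4
a_3 = 3: 169/15
a_4 = 2: 383/34

383/34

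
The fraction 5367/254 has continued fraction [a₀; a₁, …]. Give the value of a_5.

3

Repeatedly divide and take the remainder:
⌊5367/254⌋ = 21, remainder 33
⌊254/33⌋ = 7, remainder 23
⌊33/23⌋ = 1, remainder 10
⌊23/10⌋ = 2, remainder 3
⌊10/3⌋ = 3, remainder 1
⌊3/1⌋ = 3, remainder 0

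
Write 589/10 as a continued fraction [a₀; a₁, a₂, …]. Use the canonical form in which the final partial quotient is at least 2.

589 = 58·10 + 9, so a_0 = 58
10 = 1·9 + 1, so a_1 = 1
9 = 9·1 + 0, so a_2 = 9

[58; 1, 9]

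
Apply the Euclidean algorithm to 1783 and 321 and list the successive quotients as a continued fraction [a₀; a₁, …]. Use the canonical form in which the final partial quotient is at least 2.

[5; 1, 1, 4, 11, 1, 2]

⌊1783/321⌋ = 5, remainder 178
⌊321/178⌋ = 1, remainder 143
⌊178/143⌋ = 1, remainder 35
⌊143/35⌋ = 4, remainder 3
⌊35/3⌋ = 11, remainder 2
⌊3/2⌋ = 1, remainder 1
⌊2/1⌋ = 2, remainder 0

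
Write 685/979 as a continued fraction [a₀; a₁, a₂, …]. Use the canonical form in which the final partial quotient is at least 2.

[0; 1, 2, 3, 32, 3]

Run the Euclidean algorithm, recording each quotient:
685 ÷ 979 → quotient 0, remainder 685
979 ÷ 685 → quotient 1, remainder 294
685 ÷ 294 → quotient 2, remainder 97
294 ÷ 97 → quotient 3, remainder 3
97 ÷ 3 → quotient 32, remainder 1
3 ÷ 1 → quotient 3, remainder 0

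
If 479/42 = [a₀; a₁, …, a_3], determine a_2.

2

Run the Euclidean algorithm, recording each quotient:
479 = 11·42 + 17, so a_0 = 11
42 = 2·17 + 8, so a_1 = 2
17 = 2·8 + 1, so a_2 = 2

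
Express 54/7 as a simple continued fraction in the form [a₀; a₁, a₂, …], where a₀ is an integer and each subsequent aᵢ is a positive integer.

[7; 1, 2, 2]

54 ÷ 7 → quotient 7, remainder 5
7 ÷ 5 → quotient 1, remainder 2
5 ÷ 2 → quotient 2, remainder 1
2 ÷ 1 → quotient 2, remainder 0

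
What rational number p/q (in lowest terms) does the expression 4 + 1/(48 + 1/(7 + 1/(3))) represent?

Work from the innermost term outward:
Start with 3.
7 + 1/(3/1) = 7 + 1/3 = 22/3
48 + 1/(22/3) = 48 + 3/22 = 1059/22
4 + 1/(1059/22) = 4 + 22/1059 = 4258/1059

4258/1059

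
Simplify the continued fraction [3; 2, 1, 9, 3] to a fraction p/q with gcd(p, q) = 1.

301/90

a_0 = 3: 3/1
a_1 = 2: 7/2
a_2 = 1: 10/3
a_3 = 9: 97/29
a_4 = 3: 301/90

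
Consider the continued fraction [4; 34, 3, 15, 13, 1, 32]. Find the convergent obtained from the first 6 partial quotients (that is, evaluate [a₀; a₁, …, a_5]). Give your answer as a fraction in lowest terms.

a_0 = 4: 4/1
a_1 = 34: 137/34
a_2 = 3: 415/103
a_3 = 15: 6362/1579
a_4 = 13: 83121/20630
a_5 = 1: 89483/22209

89483/22209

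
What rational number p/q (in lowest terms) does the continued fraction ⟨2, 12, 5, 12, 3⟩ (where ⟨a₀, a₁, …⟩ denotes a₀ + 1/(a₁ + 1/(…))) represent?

4774/2293

Work from the innermost term outward:
Start with 3.
12 + 1/(3/1) = 12 + 1/3 = 37/3
5 + 1/(37/3) = 5 + 3/37 = 188/37
12 + 1/(188/37) = 12 + 37/188 = 2293/188
2 + 1/(2293/188) = 2 + 188/2293 = 4774/2293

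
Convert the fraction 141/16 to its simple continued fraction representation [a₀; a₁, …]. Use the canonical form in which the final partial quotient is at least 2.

[8; 1, 4, 3]

141 ÷ 16 → quotient 8, remainder 13
16 ÷ 13 → quotient 1, remainder 3
13 ÷ 3 → quotient 4, remainder 1
3 ÷ 1 → quotient 3, remainder 0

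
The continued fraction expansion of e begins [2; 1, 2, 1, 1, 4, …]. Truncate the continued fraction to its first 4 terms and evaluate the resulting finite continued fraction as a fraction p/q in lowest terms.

Start with 1.
2 + 1/(1/1) = 2 + 1/1 = 3/1
1 + 1/(3/1) = 1 + 1/3 = 4/3
2 + 1/(4/3) = 2 + 3/4 = 11/4

11/4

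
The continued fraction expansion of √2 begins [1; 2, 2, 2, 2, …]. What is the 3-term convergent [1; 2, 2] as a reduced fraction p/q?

7/5

Start with 2.
2 + 1/(2/1) = 2 + 1/2 = 5/2
1 + 1/(5/2) = 1 + 2/5 = 7/5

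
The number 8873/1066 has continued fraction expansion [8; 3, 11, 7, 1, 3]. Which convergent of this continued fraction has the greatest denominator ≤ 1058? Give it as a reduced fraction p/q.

2289/275

a_0 = 8: 8/1  (≤ bound)
a_1 = 3: 25/3  (≤ bound)
a_2 = 11: 283/34  (≤ bound)
a_3 = 7: 2006/241  (≤ bound)
a_4 = 1: 2289/275  (≤ bound)
a_5 = 3: 8873/1066  (> 1058, stop)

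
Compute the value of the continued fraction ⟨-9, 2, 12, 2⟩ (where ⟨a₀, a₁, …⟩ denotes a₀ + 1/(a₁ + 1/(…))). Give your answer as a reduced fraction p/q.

-443/52

Work from the innermost term outward:
Start with 2.
12 + 1/(2/1) = 12 + 1/2 = 25/2
2 + 1/(25/2) = 2 + 2/25 = 52/25
-9 + 1/(52/25) = -9 + 25/52 = -443/52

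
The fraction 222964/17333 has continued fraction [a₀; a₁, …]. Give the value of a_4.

222964 = 12·17333 + 14968, so a_0 = 12
17333 = 1·14968 + 2365, so a_1 = 1
14968 = 6·2365 + 778, so a_2 = 6
2365 = 3·778 + 31, so a_3 = 3
778 = 25·31 + 3, so a_4 = 25

25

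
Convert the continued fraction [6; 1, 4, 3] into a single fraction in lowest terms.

109/16

Start with 3.
4 + 1/(3/1) = 4 + 1/3 = 13/3
1 + 1/(13/3) = 1 + 3/13 = 16/13
6 + 1/(16/13) = 6 + 13/16 = 109/16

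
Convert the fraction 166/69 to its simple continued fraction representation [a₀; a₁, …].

[2; 2, 2, 6, 2]

Repeatedly divide and take the remainder:
⌊166/69⌋ = 2, remainder 28
⌊69/28⌋ = 2, remainder 13
⌊28/13⌋ = 2, remainder 2
⌊13/2⌋ = 6, remainder 1
⌊2/1⌋ = 2, remainder 0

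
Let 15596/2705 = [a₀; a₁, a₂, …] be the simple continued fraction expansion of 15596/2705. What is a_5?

15596 = 5·2705 + 2071, so a_0 = 5
2705 = 1·2071 + 634, so a_1 = 1
2071 = 3·634 + 169, so a_2 = 3
634 = 3·169 + 127, so a_3 = 3
169 = 1·127 + 42, so a_4 = 1
127 = 3·42 + 1, so a_5 = 3

3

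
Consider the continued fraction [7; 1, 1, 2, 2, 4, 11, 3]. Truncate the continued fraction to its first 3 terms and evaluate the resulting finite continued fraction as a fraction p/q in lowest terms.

Start with 1.
1 + 1/(1/1) = 1 + 1/1 = 2/1
7 + 1/(2/1) = 7 + 1/2 = 15/2

15/2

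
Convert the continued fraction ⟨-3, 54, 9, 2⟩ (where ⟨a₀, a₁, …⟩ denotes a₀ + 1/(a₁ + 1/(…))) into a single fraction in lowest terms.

a_0 = -3: -3/1
a_1 = 54: -161/54
a_2 = 9: -1452/487
a_3 = 2: -3065/1028

-3065/1028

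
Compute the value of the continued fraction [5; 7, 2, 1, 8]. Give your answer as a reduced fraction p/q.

981/191

Build up convergents one term at a time:
a_0 = 5: 5/1
a_1 = 7: 36/7
a_2 = 2: 77/15
a_3 = 1: 113/22
a_4 = 8: 981/191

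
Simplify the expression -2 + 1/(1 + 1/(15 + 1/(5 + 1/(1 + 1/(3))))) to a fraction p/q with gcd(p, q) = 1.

-395/372

a_0 = -2: -2/1
a_1 = 1: -1/1
a_2 = 15: -17/16
a_3 = 5: -86/81
a_4 = 1: -103/97
a_5 = 3: -395/372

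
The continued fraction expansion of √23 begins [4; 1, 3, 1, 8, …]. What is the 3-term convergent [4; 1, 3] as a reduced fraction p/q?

Work from the innermost term outward:
Start with 3.
1 + 1/(3/1) = 1 + 1/3 = 4/3
4 + 1/(4/3) = 4 + 3/4 = 19/4

19/4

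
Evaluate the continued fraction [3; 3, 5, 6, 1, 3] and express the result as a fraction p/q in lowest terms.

a_0 = 3: 3/1
a_1 = 3: 10/3
a_2 = 5: 53/16
a_3 = 6: 328/99
a_4 = 1: 381/115
a_5 = 3: 1471/444

1471/444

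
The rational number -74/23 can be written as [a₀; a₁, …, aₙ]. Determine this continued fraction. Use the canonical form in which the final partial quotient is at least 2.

⌊-74/23⌋ = -4, remainder 18
⌊23/18⌋ = 1, remainder 5
⌊18/5⌋ = 3, remainder 3
⌊5/3⌋ = 1, remainder 2
⌊3/2⌋ = 1, remainder 1
⌊2/1⌋ = 2, remainder 0

[-4; 1, 3, 1, 1, 2]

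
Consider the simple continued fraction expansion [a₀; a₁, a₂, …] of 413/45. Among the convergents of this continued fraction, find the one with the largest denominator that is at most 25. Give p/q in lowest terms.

a_0 = 9: 9/1  (≤ bound)
a_1 = 5: 46/5  (≤ bound)
a_2 = 1: 55/6  (≤ bound)
a_3 = 1: 101/11  (≤ bound)
a_4 = 1: 156/17  (≤ bound)
a_5 = 2: 413/45  (> 25, stop)

156/17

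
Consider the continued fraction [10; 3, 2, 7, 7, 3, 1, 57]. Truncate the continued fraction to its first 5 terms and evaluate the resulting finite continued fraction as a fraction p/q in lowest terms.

3817/371

a_0 = 10: 10/1
a_1 = 3: 31/3
a_2 = 2: 72/7
a_3 = 7: 535/52
a_4 = 7: 3817/371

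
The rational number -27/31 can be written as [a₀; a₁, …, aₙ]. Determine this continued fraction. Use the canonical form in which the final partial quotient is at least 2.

[-1; 7, 1, 3]

Repeatedly divide and take the remainder:
-27 = -1·31 + 4, so a_0 = -1
31 = 7·4 + 3, so a_1 = 7
4 = 1·3 + 1, so a_2 = 1
3 = 3·1 + 0, so a_3 = 3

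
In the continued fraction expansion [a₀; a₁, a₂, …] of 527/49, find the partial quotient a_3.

Repeatedly divide and take the remainder:
527 ÷ 49 → quotient 10, remainder 37
49 ÷ 37 → quotient 1, remainder 12
37 ÷ 12 → quotient 3, remainder 1
12 ÷ 1 → quotient 12, remainder 0

12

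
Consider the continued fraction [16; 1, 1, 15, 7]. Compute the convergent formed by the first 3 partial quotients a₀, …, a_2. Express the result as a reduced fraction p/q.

Start with 1.
1 + 1/(1/1) = 1 + 1/1 = 2/1
16 + 1/(2/1) = 16 + 1/2 = 33/2

33/2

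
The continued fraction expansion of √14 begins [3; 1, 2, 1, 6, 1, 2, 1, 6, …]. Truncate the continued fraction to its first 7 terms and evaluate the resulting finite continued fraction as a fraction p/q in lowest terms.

333/89

Start with 2.
1 + 1/(2/1) = 1 + 1/2 = 3/2
6 + 1/(3/2) = 6 + 2/3 = 20/3
1 + 1/(20/3) = 1 + 3/20 = 23/20
2 + 1/(23/20) = 2 + 20/23 = 66/23
1 + 1/(66/23) = 1 + 23/66 = 89/66
3 + 1/(89/66) = 3 + 66/89 = 333/89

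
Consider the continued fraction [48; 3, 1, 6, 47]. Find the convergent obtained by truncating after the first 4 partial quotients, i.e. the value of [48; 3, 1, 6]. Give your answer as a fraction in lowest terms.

1303/27

Start with 6.
1 + 1/(6/1) = 1 + 1/6 = 7/6
3 + 1/(7/6) = 3 + 6/7 = 27/7
48 + 1/(27/7) = 48 + 7/27 = 1303/27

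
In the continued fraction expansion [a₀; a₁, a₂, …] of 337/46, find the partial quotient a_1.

3

Run the Euclidean algorithm, recording each quotient:
⌊337/46⌋ = 7, remainder 15
⌊46/15⌋ = 3, remainder 1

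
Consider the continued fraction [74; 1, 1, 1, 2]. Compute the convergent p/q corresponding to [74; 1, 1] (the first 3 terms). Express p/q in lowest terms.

a_0 = 74: 74/1
a_1 = 1: 75/1
a_2 = 1: 149/2

149/2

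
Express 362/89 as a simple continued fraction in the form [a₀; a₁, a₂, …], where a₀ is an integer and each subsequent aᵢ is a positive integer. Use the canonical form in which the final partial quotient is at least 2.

⌊362/89⌋ = 4, remainder 6
⌊89/6⌋ = 14, remainder 5
⌊6/5⌋ = 1, remainder 1
⌊5/1⌋ = 5, remainder 0

[4; 14, 1, 5]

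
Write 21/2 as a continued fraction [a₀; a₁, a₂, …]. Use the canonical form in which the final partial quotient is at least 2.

Repeatedly divide and take the remainder:
21 = 10·2 + 1, so a_0 = 10
2 = 2·1 + 0, so a_1 = 2

[10; 2]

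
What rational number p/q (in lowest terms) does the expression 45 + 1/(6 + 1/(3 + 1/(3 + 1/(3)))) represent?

9393/208

a_0 = 45: 45/1
a_1 = 6: 271/6
a_2 = 3: 858/19
a_3 = 3: 2845/63
a_4 = 3: 9393/208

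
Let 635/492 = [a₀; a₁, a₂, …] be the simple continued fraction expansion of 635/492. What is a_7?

2

635 = 1·492 + 143, so a_0 = 1
492 = 3·143 + 63, so a_1 = 3
143 = 2·63 + 17, so a_2 = 2
63 = 3·17 + 12, so a_3 = 3
17 = 1·12 + 5, so a_4 = 1
12 = 2·5 + 2, so a_5 = 2
5 = 2·2 + 1, so a_6 = 2
2 = 2·1 + 0, so a_7 = 2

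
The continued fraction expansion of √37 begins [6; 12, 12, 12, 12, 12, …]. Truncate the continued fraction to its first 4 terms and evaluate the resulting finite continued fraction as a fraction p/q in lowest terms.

10657/1752

a_0 = 6: 6/1
a_1 = 12: 73/12
a_2 = 12: 882/145
a_3 = 12: 10657/1752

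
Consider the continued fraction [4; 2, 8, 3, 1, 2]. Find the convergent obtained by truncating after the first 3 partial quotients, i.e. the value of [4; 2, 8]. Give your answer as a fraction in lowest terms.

76/17

a_0 = 4: 4/1
a_1 = 2: 9/2
a_2 = 8: 76/17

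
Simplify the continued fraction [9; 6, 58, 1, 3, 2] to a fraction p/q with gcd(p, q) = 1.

29176/3183

Start with 2.
3 + 1/(2/1) = 3 + 1/2 = 7/2
1 + 1/(7/2) = 1 + 2/7 = 9/7
58 + 1/(9/7) = 58 + 7/9 = 529/9
6 + 1/(529/9) = 6 + 9/529 = 3183/529
9 + 1/(3183/529) = 9 + 529/3183 = 29176/3183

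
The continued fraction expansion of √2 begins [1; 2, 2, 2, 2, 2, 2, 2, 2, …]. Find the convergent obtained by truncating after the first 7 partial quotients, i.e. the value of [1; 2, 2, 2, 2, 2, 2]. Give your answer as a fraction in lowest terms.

Start with 2.
2 + 1/(2/1) = 2 + 1/2 = 5/2
2 + 1/(5/2) = 2 + 2/5 = 12/5
2 + 1/(12/5) = 2 + 5/12 = 29/12
2 + 1/(29/12) = 2 + 12/29 = 70/29
2 + 1/(70/29) = 2 + 29/70 = 169/70
1 + 1/(169/70) = 1 + 70/169 = 239/169

239/169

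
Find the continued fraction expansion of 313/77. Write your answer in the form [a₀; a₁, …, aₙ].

Apply division with remainder until the remainder is 0:
313 = 4·77 + 5, so a_0 = 4
77 = 15·5 + 2, so a_1 = 15
5 = 2·2 + 1, so a_2 = 2
2 = 2·1 + 0, so a_3 = 2

[4; 15, 2, 2]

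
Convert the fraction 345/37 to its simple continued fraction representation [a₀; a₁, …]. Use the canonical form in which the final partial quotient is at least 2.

[9; 3, 12]

Repeatedly divide and take the remainder:
⌊345/37⌋ = 9, remainder 12
⌊37/12⌋ = 3, remainder 1
⌊12/1⌋ = 12, remainder 0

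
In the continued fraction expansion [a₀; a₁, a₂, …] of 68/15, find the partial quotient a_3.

Run the Euclidean algorithm, recording each quotient:
68 = 4·15 + 8, so a_0 = 4
15 = 1·8 + 7, so a_1 = 1
8 = 1·7 + 1, so a_2 = 1
7 = 7·1 + 0, so a_3 = 7

7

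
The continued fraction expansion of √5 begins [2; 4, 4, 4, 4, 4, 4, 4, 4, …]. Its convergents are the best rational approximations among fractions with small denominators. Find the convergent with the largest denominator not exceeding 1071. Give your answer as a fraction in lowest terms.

682/305

List convergents until the denominator exceeds the bound:
a_0 = 2: 2/1  (≤ bound)
a_1 = 4: 9/4  (≤ bound)
a_2 = 4: 38/17  (≤ bound)
a_3 = 4: 161/72  (≤ bound)
a_4 = 4: 682/305  (≤ bound)
a_5 = 4: 2889/1292  (> 1071, stop)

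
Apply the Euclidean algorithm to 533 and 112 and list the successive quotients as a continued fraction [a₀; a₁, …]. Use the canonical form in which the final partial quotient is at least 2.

Repeatedly divide and take the remainder:
533 ÷ 112 → quotient 4, remainder 85
112 ÷ 85 → quotient 1, remainder 27
85 ÷ 27 → quotient 3, remainder 4
27 ÷ 4 → quotient 6, remainder 3
4 ÷ 3 → quotient 1, remainder 1
3 ÷ 1 → quotient 3, remainder 0

[4; 1, 3, 6, 1, 3]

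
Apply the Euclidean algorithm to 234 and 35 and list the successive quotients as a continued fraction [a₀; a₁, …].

Run the Euclidean algorithm, recording each quotient:
234 ÷ 35 → quotient 6, remainder 24
35 ÷ 24 → quotient 1, remainder 11
24 ÷ 11 → quotient 2, remainder 2
11 ÷ 2 → quotient 5, remainder 1
2 ÷ 1 → quotient 2, remainder 0

[6; 1, 2, 5, 2]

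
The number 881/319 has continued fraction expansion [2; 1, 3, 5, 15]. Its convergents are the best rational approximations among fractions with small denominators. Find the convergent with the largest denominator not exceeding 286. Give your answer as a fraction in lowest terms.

58/21

List convergents until the denominator exceeds the bound:
a_0 = 2: 2/1  (≤ bound)
a_1 = 1: 3/1  (≤ bound)
a_2 = 3: 11/4  (≤ bound)
a_3 = 5: 58/21  (≤ bound)
a_4 = 15: 881/319  (> 286, stop)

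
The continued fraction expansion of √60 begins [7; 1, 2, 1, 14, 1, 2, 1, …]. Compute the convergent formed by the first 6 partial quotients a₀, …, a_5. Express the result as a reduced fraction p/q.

a_0 = 7: 7/1
a_1 = 1: 8/1
a_2 = 2: 23/3
a_3 = 1: 31/4
a_4 = 14: 457/59
a_5 = 1: 488/63

488/63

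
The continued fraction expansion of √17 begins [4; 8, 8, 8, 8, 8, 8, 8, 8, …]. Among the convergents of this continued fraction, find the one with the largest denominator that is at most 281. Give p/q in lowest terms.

268/65

a_0 = 4: 4/1  (≤ bound)
a_1 = 8: 33/8  (≤ bound)
a_2 = 8: 268/65  (≤ bound)
a_3 = 8: 2177/528  (> 281, stop)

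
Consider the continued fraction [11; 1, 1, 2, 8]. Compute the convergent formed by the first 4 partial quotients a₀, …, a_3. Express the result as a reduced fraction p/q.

a_0 = 11: 11/1
a_1 = 1: 12/1
a_2 = 1: 23/2
a_3 = 2: 58/5

58/5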